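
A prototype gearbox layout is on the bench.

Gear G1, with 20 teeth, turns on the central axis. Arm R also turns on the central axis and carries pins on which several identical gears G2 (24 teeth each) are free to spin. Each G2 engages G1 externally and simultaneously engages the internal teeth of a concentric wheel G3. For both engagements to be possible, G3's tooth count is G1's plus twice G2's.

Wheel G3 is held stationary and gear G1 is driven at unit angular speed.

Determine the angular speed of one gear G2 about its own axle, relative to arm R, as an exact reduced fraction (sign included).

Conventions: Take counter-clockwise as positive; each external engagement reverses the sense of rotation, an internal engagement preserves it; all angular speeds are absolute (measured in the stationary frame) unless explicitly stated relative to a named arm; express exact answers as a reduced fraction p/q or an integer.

-85/132

planetary set (20T centre, 24T on arm, 68T internal) — Willis relation
ring teeth: 20 + 2·24 = 68
20(ω_sun−ω_arm) = −68(ω_ring−ω_arm),  ω_ring = 0, ω_sun = 1
20(1−ω_arm) = −68(0−ω_arm)  ⇒  88·ω_arm = 20  ⇒  ω_arm = 5/22
sun–planet mesh: 20·(1−5/22) = −24·(ω_p−ω_arm)  ⇒  ω_p−ω_arm = -85/132
exact speed ratio = -85/132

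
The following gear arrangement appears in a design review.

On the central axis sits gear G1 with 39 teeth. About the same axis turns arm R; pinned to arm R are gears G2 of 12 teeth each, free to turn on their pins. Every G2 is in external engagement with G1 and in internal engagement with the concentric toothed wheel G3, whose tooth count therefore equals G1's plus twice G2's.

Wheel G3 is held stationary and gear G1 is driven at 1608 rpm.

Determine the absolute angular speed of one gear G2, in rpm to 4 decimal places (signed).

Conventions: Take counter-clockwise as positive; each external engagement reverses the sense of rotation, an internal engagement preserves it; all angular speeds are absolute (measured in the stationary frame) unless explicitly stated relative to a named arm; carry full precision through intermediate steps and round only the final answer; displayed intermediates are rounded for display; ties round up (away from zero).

-2613.0000 rpm

topology: planetary set — G1 39T / G2 12T / G3 63T, arm = carrier (Willis)
normalise by the input: solve with ω_sun = 1, then scale by 1608 rpm
ring teeth: 39 + 2·12 = 63
39(ω_sun−ω_arm) = −63(ω_ring−ω_arm),  ω_ring = 0, ω_sun = 1
39(1−ω_arm) = −63(0−ω_arm)  ⇒  102·ω_arm = 39  ⇒  ω_arm = 13/34
sun–planet mesh: 39·(1−13/34) = −12·(ω_p−ω_arm)  ⇒  ω_p−ω_arm = -273/136
ω_p = 13/34 − 273/136 = -13/8
scale: ω_p = -13/8 × 1608 rpm = -2613.0000 rpm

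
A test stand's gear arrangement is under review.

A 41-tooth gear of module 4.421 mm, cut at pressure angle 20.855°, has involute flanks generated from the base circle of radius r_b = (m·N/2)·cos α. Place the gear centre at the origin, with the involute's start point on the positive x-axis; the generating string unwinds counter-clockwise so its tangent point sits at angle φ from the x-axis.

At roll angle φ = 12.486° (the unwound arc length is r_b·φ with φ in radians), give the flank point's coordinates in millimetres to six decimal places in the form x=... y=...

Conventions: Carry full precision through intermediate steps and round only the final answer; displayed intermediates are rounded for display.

x=86.679999 y=0.290779

single-mesh involute tooth geometry (41T wheel at module 4.421)
pitch radius r_p = m·N/2 = 4.421·41/2 = 90.630500
base radius r_b = r_p·cos α = 90.630500·cos 20.855° = 84.692785
roll angle φ = 12.486° = 0.21792181 rad
x = r_b·(cos φ + φ·sin φ) = 86.679999
y = r_b·(sin φ − φ·cos φ) = 0.290779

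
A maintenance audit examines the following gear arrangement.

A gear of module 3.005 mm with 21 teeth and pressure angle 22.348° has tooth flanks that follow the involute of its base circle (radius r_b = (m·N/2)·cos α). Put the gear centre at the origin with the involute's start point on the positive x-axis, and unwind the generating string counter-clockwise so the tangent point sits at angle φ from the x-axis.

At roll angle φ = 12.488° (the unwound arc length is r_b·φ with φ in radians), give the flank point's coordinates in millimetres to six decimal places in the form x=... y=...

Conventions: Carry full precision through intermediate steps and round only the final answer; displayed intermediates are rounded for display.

single-mesh involute tooth geometry (21T wheel at module 3.005)
pitch radius r_p = m·N/2 = 3.005·21/2 = 31.552500
base radius r_b = r_p·cos α = 31.552500·cos 22.348° = 29.182639
roll angle φ = 12.488° = 0.21795672 rad
x = r_b·(cos φ + φ·sin φ) = 29.867591
y = r_b·(sin φ − φ·cos φ) = 0.100242

x=29.867591 y=0.100242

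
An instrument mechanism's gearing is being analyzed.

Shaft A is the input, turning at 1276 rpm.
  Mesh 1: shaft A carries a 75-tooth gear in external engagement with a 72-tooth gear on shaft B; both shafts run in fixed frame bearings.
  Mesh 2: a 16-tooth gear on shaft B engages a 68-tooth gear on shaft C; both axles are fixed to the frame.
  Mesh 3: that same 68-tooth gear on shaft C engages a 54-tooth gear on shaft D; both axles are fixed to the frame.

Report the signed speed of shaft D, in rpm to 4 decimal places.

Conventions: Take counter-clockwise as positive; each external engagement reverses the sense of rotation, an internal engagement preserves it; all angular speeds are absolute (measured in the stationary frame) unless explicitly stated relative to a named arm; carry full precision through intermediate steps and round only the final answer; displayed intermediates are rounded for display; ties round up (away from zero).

-393.8272 rpm

3-mesh fixed-axis compound train (all bearings frame-fixed)
mesh 1 [75T→72T]: ω = 1276.0000×75/72 = 1329.1667 rpm, sense flips to −
mesh 2 [16T→68T]: ω = 1329.1667×16/68 = 312.7451 rpm, sense flips to +
mesh 3 [68T→54T]: ω = 312.7451×68/54 = 393.8272 rpm, sense flips to −
signed output speed = -393.8272 rpm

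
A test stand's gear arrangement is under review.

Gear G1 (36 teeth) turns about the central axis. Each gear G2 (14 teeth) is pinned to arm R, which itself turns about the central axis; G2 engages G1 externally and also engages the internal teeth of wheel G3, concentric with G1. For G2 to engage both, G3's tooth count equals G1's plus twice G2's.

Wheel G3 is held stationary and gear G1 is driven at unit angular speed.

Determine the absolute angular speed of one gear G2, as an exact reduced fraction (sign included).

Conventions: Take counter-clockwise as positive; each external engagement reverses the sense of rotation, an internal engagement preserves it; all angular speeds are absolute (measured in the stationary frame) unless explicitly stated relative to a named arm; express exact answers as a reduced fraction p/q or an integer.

-9/7

planetary set (36T centre, 14T on arm, 64T internal) — Willis relation
ring teeth: 36 + 2·14 = 64
36(ω_sun−ω_arm) = −64(ω_ring−ω_arm),  ω_ring = 0, ω_sun = 1
36(1−ω_arm) = −64(0−ω_arm)  ⇒  100·ω_arm = 36  ⇒  ω_arm = 9/25
sun–planet mesh: 36·(1−9/25) = −14·(ω_p−ω_arm)  ⇒  ω_p−ω_arm = -288/175
ω_p = 9/25 − 288/175 = -9/7
exact speed ratio = -9/7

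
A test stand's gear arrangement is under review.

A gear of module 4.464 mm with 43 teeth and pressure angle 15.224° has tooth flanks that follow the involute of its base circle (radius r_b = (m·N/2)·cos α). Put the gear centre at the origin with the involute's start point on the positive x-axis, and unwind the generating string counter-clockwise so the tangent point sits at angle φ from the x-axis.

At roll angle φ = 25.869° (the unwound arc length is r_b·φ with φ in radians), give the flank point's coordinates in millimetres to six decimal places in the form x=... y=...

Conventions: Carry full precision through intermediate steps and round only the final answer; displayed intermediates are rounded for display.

class = single-mesh tooth geometry [base-circle involute, m = 4.464, 43T]
pitch radius r_p = m·N/2 = 4.464·43/2 = 95.976000
base radius r_b = r_p·cos α = 95.976000·cos 15.224° = 92.607874
roll angle φ = 25.869° = 0.45149922 rad
x = r_b·(cos φ + φ·sin φ) = 101.571379
y = r_b·(sin φ − φ·cos φ) = 2.783675

x=101.571379 y=2.783675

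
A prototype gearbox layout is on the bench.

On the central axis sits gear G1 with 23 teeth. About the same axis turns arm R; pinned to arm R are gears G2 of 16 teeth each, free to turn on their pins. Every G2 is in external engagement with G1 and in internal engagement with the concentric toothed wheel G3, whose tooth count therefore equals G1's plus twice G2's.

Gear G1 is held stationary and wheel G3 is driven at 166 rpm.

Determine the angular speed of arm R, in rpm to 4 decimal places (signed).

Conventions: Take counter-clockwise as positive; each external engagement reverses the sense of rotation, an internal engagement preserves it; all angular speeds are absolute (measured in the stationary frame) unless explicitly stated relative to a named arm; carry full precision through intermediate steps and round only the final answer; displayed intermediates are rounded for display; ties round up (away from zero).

+117.0513 rpm

recognized (axles ride arm R): planetary set, 23/16/55 teeth
normalise by the input: solve with ω_ring = 1, then scale by 166 rpm
ring teeth: 23 + 2·16 = 55
23(ω_sun−ω_arm) = −55(ω_ring−ω_arm),  ω_sun = 0, ω_ring = 1
23(0−ω_arm) = −55(1−ω_arm)  ⇒  78·ω_arm = 55  ⇒  ω_arm = 55/78
scale: ω_arm = 55/78 × 166 rpm = +117.0513 rpm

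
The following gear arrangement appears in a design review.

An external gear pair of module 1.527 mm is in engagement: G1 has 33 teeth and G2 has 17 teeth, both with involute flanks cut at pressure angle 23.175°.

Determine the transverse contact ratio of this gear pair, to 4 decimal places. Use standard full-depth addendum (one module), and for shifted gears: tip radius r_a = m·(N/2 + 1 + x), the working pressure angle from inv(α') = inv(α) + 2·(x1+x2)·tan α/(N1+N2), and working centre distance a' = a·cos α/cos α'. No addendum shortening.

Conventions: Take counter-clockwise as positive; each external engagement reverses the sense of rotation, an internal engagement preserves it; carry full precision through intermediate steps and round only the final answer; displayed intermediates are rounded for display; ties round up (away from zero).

recognized (one external pair, fixed centres): single-mesh tooth geometry, m = 1.527, N1 = 33, N2 = 17
base radii: r_b1 = 23.162403, r_b2 = 11.932147
tip radii: r_a1 = 26.722500, r_a2 = 14.506500
no profile shift: α' = α, a' = a
action lengths: √(r_a1²−r_b1²) = 13.326481, √(r_a2²−r_b2²) = 8.249994
base pitch p_b = π·m·cos α = 4.410111
CR = (13.326481 + 8.249994 − 38.175000·sin 23.17500°)/4.410111 = 1.485916
contact ratio ≈ 1.4859

1.4859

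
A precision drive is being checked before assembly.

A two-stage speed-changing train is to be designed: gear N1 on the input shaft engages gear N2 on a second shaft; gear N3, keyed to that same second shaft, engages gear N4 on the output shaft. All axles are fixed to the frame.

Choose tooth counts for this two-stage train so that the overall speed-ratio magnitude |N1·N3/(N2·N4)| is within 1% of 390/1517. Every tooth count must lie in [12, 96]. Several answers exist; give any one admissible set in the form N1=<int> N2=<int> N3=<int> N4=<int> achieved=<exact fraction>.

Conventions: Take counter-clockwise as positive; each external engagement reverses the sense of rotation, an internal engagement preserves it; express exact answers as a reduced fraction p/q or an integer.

class = fixed-axis compound train [2-stage, 390/1517 wanted]
target = 390/1517 in lowest terms: an exact hit needs N1·N3 = k·390 and N2·N4 = k·1517 for one integer k, every count in [12, 96]; additionally prefer no 1:1 stage (N1 ≠ N2, N3 ≠ N4)
k = 1: N1·N3 = 390 = 13·30, N2·N4 = 1517 = 37·41
achieved = 13·30/(37·41) = 390/1517; |achieved − target| = 0 ≤ 39/15170 ✓

N1=13 N2=37 N3=30 N4=41 achieved=390/1517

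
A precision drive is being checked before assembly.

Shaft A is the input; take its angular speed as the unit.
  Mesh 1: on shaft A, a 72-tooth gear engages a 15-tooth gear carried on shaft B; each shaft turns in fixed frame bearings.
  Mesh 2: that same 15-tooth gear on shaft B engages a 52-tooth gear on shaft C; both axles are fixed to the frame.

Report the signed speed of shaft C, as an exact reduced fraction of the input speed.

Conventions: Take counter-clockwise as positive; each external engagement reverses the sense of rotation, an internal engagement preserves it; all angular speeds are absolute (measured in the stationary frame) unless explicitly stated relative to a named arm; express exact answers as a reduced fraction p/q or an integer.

18/13

2-mesh fixed-axis compound train (all bearings frame-fixed)
mesh 1 [72T→15T]: |ω|/ω_in = 1×72/15 = 24/5, sense flips to −
mesh 2 [15T→52T]: |ω|/ω_in = (24/5)×15/52 = 18/13, sense flips to +
signed output speed (× input speed) = 18/13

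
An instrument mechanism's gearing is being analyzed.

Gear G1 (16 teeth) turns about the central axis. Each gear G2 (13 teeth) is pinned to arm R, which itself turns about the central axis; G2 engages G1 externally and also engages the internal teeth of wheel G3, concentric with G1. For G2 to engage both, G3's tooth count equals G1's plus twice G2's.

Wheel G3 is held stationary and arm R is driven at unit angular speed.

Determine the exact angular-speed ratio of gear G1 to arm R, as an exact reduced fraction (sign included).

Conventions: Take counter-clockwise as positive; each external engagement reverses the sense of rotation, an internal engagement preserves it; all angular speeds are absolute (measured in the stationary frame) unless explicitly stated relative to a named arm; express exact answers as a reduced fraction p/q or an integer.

topology: planetary set — G1 16T / G2 13T / G3 42T, arm = carrier (Willis)
ring teeth: 16 + 2·13 = 42
16(ω_sun−ω_arm) = −42(ω_ring−ω_arm),  ω_ring = 0, ω_arm = 1
ω_sun = 1 − (42/16)(0−1) = 29/8
ω_out/ω_in = 29/8

29/8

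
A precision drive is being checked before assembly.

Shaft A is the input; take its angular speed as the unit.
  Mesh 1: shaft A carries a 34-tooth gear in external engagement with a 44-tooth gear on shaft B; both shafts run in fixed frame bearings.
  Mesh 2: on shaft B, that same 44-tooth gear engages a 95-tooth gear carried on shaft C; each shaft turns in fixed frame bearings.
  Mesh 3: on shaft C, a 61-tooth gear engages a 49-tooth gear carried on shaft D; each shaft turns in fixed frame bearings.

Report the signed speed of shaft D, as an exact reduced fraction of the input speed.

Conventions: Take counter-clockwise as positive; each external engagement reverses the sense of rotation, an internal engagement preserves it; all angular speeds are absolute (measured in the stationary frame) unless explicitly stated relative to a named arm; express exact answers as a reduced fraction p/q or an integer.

3-mesh fixed-axis compound train (all bearings frame-fixed)
mesh 1 [34T→44T]: |ω|/ω_in = 1×34/44 = 17/22, sense flips to −
mesh 2 [44T→95T]: |ω|/ω_in = (17/22)×44/95 = 34/95, sense flips to +
mesh 3 [61T→49T]: |ω|/ω_in = (34/95)×61/49 = 2074/4655, sense flips to −
signed output speed (× input speed) = -2074/4655

-2074/4655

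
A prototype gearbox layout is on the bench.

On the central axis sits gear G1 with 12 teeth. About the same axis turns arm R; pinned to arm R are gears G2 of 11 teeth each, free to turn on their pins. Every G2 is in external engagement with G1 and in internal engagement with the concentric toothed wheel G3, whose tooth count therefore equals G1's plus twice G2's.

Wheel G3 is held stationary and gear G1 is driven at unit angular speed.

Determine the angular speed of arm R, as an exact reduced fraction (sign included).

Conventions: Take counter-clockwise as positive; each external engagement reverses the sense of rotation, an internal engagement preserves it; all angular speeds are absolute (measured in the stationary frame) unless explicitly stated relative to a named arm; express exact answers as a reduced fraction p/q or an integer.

6/23

topology: planetary set — G1 12T / G2 11T / G3 34T, arm = carrier (Willis)
ring teeth: 12 + 2·11 = 34
12(ω_sun−ω_arm) = −34(ω_ring−ω_arm),  ω_ring = 0, ω_sun = 1
12(1−ω_arm) = −34(0−ω_arm)  ⇒  46·ω_arm = 12  ⇒  ω_arm = 6/23
exact speed ratio = 6/23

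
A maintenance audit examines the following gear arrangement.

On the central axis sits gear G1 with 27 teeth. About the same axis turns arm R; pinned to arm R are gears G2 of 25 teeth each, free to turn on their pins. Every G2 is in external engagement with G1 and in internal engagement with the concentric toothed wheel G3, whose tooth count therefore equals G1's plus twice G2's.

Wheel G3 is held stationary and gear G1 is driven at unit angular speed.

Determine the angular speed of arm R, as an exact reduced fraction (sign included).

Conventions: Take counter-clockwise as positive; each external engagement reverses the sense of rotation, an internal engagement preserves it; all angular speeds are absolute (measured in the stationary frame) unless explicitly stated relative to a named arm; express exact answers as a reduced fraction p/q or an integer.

27/104

recognized (axles ride arm R): planetary set, 27/25/77 teeth
ring teeth: 27 + 2·25 = 77
27(ω_sun−ω_arm) = −77(ω_ring−ω_arm),  ω_ring = 0, ω_sun = 1
27(1−ω_arm) = −77(0−ω_arm)  ⇒  104·ω_arm = 27  ⇒  ω_arm = 27/104
exact speed ratio = 27/104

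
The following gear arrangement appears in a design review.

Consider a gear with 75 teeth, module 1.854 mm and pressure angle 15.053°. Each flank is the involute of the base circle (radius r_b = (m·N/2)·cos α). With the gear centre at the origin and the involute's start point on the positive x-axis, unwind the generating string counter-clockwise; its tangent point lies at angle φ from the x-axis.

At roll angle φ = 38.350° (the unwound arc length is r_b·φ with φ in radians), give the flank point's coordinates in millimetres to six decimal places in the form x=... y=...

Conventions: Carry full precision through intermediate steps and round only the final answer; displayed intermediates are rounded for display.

x=80.535794 y=6.415063

single-mesh involute tooth geometry (75T wheel at module 1.854)
pitch radius r_p = m·N/2 = 1.854·75/2 = 69.525000
base radius r_b = r_p·cos α = 69.525000·cos 15.053° = 67.139319
roll angle φ = 38.350° = 0.66933377 rad
x = r_b·(cos φ + φ·sin φ) = 80.535794
y = r_b·(sin φ − φ·cos φ) = 6.415063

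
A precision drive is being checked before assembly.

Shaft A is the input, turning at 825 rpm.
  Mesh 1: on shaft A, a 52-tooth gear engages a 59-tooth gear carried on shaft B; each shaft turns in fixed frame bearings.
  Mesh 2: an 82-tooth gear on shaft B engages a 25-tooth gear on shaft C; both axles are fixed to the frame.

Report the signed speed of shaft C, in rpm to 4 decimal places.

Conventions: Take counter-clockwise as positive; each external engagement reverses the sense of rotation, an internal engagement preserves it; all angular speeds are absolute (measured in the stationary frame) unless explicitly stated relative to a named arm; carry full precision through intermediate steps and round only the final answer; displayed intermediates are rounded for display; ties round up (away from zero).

+2384.9492 rpm

recognized (3 fixed axles, 2 meshes): fixed-axis compound train
mesh 1 [52T→59T]: ω = 825.0000×52/59 = 727.1186 rpm, sense flips to −
mesh 2 [82T→25T]: ω = 727.1186×82/25 = 2384.9492 rpm, sense flips to +
signed output speed = +2384.9492 rpm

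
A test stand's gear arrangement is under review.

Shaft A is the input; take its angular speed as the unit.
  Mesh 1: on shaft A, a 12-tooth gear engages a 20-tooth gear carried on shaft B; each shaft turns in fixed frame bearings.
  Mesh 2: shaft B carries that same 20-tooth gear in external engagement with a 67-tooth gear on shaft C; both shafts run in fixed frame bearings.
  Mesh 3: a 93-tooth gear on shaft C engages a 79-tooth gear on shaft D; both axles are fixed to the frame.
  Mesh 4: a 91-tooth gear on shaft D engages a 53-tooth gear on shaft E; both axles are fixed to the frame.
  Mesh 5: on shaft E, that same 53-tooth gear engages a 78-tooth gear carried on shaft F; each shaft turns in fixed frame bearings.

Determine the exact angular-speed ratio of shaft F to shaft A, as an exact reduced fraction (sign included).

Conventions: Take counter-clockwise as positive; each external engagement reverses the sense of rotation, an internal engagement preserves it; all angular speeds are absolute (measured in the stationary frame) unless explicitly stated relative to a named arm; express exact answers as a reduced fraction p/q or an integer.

-1302/5293

class = fixed-axis compound train [5 meshes; 5 ratios multiply, 5 sense flips]
mesh 1 [12T→20T]: running ratio 3/5, sense −
mesh 2 [20T→67T]: running ratio 12/67, sense +
mesh 3 [93T→79T]: running ratio 1116/5293, sense −
mesh 4 [91T→53T]: running ratio 101556/280529, sense +
mesh 5 [53T→78T]: running ratio 1302/5293, sense −
ω_out/ω_in = -1302/5293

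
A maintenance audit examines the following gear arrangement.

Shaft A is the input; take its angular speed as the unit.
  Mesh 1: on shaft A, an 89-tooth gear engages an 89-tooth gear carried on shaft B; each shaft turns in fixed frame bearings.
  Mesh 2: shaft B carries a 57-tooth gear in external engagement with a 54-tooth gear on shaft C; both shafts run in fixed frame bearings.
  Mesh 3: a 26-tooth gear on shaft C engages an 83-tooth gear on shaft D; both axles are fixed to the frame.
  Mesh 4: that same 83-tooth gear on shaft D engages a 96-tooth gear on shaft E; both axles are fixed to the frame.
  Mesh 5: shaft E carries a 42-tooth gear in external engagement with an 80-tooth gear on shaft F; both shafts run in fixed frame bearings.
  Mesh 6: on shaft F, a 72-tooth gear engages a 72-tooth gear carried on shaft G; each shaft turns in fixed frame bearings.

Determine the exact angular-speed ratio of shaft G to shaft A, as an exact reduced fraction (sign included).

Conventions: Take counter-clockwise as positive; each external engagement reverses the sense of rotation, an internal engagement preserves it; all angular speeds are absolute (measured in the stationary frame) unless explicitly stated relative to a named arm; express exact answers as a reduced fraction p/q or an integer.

class = fixed-axis compound train [6 meshes; 6 ratios multiply, 6 sense flips]
mesh 1 [89T→89T]: running ratio 1, sense −
mesh 2 [57T→54T]: running ratio 19/18, sense +
mesh 3 [26T→83T]: running ratio 247/747, sense −
mesh 4 [83T→96T]: running ratio 247/864, sense +
mesh 5 [42T→80T]: running ratio 1729/11520, sense −
mesh 6 [72T→72T]: running ratio 1729/11520, sense +
ω_out/ω_in = 1729/11520

1729/11520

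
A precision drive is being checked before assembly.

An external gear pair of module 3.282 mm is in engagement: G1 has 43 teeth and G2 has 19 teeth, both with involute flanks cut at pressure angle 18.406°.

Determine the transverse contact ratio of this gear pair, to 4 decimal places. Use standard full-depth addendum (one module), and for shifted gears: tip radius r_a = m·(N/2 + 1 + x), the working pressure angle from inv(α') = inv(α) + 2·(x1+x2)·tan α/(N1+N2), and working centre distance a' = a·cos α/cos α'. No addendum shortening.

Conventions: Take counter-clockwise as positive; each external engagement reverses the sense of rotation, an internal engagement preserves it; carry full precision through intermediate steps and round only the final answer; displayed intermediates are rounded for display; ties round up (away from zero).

class = single-mesh tooth geometry [involute pair 43T × 19T, m = 3.282]
base radii: r_b1 = 66.953205, r_b2 = 29.583974
tip radii: r_a1 = 73.845000, r_a2 = 34.461000
no profile shift: α' = α, a' = a
action lengths: √(r_a1²−r_b1²) = 31.150479, √(r_a2²−r_b2²) = 17.673398
base pitch p_b = π·m·cos α = 9.783242
CR = (31.150479 + 17.673398 − 101.742000·sin 18.40600°)/9.783242 = 1.706899
contact ratio ≈ 1.7069

1.7069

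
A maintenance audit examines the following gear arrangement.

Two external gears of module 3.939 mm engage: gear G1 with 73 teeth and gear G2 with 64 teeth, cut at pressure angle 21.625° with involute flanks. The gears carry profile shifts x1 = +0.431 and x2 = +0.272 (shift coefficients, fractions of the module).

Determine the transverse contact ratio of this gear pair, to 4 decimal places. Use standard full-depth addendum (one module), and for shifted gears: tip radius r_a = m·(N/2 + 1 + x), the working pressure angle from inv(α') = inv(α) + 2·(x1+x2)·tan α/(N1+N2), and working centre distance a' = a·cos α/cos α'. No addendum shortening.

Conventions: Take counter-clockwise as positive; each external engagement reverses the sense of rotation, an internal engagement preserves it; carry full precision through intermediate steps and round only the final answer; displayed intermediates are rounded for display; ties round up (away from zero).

recognized (one external pair, fixed centres): single-mesh tooth geometry, m = 3.939, N1 = 73, N2 = 64
base radii: r_b1 = 133.654113, r_b2 = 117.176209
tip radii: r_a1 = 149.410209, r_a2 = 131.058408
inv(α') = inv(21.625°) + 2·(+0.431+0.272)·tan α/(73+64) = 0.02307388  ⇒  α' = 23.00788°
a' = a·cos α / cos α' = 269.8215·cos 21.625°/cos 23.00788° = 272.508034
action lengths: √(r_a1²−r_b1²) = 66.783146, √(r_a2²−r_b2²) = 58.703001
base pitch p_b = π·m·cos α = 11.503747
CR = (66.783146 + 58.703001 − 272.508034·sin 23.00788°)/11.503747 = 1.649400
contact ratio ≈ 1.6494

1.6494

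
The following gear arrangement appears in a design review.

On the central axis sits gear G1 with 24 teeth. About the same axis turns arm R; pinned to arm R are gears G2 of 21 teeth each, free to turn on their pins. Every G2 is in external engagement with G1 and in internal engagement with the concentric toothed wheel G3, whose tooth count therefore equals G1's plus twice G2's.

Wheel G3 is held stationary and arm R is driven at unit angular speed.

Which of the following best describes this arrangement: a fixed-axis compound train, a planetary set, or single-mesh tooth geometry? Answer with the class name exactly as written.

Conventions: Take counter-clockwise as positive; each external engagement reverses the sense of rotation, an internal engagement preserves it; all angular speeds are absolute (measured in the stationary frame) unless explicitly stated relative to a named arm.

topology: planetary set — G1 24T / G2 21T / G3 66T, arm = carrier (Willis)
classification: planetary set

planetary set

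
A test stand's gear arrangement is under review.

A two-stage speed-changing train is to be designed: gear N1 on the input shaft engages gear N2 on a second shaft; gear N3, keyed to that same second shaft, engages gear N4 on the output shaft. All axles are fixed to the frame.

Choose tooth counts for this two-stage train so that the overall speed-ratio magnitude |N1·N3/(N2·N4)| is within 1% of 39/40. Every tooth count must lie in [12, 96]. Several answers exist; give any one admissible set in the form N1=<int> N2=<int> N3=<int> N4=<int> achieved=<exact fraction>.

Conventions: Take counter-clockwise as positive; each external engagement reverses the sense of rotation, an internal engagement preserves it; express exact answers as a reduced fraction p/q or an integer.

design class (target 39/40): fixed-axis compound train
target = 39/40 in lowest terms: an exact hit needs N1·N3 = k·39 and N2·N4 = k·40 for one integer k, every count in [12, 96]; additionally prefer no 1:1 stage (N1 ≠ N2, N3 ≠ N4)
k = 1…5: no 1:1-free in-range split of k·39 and k·40 into factor pairs; take k = 6
k = 6: N1·N3 = 234 = 13·18, N2·N4 = 240 = 12·20
achieved = 13·18/(12·20) = 39/40; |achieved − target| = 0 ≤ 39/4000 ✓

N1=13 N2=12 N3=18 N4=20 achieved=39/40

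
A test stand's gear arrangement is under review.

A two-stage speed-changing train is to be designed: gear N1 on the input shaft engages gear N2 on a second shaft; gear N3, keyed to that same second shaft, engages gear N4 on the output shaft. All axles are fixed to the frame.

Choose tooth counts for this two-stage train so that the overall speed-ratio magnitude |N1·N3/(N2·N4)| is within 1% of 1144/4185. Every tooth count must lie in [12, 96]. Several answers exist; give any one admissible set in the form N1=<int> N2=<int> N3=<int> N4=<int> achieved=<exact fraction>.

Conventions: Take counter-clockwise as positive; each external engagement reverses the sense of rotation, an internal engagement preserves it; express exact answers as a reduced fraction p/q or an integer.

N1=13 N2=45 N3=88 N4=93 achieved=1144/4185

2-stage fixed-axis compound train for ratio 1144/4185
target = 1144/4185 in lowest terms: an exact hit needs N1·N3 = k·1144 and N2·N4 = k·4185 for one integer k, every count in [12, 96]; additionally prefer no 1:1 stage (N1 ≠ N2, N3 ≠ N4)
k = 1: N1·N3 = 1144 = 13·88, N2·N4 = 4185 = 45·93
achieved = 13·88/(45·93) = 1144/4185; |achieved − target| = 0 ≤ 286/104625 ✓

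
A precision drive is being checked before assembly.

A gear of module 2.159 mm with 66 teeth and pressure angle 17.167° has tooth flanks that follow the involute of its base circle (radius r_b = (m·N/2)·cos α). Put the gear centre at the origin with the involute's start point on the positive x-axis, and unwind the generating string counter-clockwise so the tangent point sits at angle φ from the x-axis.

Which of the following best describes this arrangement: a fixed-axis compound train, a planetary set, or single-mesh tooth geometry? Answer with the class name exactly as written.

recognized (one wheel, involute flank): single-mesh tooth geometry, m = 2.159, N = 66
classification: single-mesh tooth geometry

single-mesh tooth geometry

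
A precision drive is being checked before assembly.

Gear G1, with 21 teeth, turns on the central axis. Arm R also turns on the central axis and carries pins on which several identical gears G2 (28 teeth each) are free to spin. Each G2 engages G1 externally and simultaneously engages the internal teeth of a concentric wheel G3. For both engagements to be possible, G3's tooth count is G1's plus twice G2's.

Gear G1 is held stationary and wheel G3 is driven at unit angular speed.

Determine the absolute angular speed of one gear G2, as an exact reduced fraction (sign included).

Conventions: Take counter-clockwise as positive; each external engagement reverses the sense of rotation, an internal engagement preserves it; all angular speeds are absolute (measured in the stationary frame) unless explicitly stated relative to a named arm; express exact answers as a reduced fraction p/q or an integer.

class = planetary set [G3 = 21+2·28 = 77; Willis about the carrier]
ring teeth: 21 + 2·28 = 77
21(ω_sun−ω_arm) = −77(ω_ring−ω_arm),  ω_sun = 0, ω_ring = 1
21(0−ω_arm) = −77(1−ω_arm)  ⇒  98·ω_arm = 77  ⇒  ω_arm = 11/14
sun–planet mesh: 21·(0−11/14) = −28·(ω_p−ω_arm)  ⇒  ω_p−ω_arm = 33/56
ω_p = 11/14 + 33/56 = 11/8
exact speed ratio = 11/8

11/8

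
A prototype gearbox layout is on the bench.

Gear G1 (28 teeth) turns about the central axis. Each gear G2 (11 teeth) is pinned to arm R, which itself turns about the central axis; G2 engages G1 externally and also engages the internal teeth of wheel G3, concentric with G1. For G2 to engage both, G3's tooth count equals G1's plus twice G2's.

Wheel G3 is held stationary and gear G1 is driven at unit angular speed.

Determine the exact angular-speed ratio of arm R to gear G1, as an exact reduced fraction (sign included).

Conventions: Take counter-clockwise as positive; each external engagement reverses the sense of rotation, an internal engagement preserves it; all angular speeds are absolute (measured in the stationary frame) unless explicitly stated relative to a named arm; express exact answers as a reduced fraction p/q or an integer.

recognized (axles ride arm R): planetary set, 28/11/50 teeth
ring teeth: 28 + 2·11 = 50
28(ω_sun−ω_arm) = −50(ω_ring−ω_arm),  ω_ring = 0, ω_sun = 1
28(1−ω_arm) = −50(0−ω_arm)  ⇒  78·ω_arm = 28  ⇒  ω_arm = 14/39
ω_out/ω_in = 14/39

14/39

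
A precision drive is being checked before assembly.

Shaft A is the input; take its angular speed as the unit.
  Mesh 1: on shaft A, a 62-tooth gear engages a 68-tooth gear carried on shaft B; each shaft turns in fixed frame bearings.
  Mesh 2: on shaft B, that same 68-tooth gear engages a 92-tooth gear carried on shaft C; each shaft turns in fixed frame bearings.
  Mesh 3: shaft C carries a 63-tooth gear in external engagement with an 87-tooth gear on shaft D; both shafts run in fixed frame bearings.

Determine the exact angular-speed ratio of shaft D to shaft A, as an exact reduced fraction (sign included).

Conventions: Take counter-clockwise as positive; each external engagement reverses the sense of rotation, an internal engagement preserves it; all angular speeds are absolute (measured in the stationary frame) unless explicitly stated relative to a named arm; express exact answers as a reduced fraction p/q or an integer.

-651/1334

class = fixed-axis compound train [3 meshes; 3 ratios multiply, 3 sense flips]
mesh 1 [62T→68T]: running ratio 31/34, sense −
mesh 2 [68T→92T]: running ratio 31/46, sense +
mesh 3 [63T→87T]: running ratio 651/1334, sense −
ω_out/ω_in = -651/1334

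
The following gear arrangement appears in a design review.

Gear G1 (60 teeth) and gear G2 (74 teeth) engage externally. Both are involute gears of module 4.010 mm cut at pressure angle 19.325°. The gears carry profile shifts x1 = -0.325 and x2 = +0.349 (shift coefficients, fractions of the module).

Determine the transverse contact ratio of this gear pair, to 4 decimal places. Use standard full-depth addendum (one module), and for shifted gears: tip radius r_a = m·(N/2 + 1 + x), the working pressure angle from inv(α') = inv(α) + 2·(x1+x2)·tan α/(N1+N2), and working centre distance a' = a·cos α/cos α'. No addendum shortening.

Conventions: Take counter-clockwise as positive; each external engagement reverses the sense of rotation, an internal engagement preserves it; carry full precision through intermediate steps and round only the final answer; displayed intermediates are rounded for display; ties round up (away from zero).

1.8310

class = single-mesh tooth geometry [involute pair 60T × 74T, m = 4.010]
base radii: r_b1 = 113.521895, r_b2 = 140.010337
tip radii: r_a1 = 123.006750, r_a2 = 153.779490
inv(α') = inv(19.325°) + 2·(-0.325+0.349)·tan α/(60+74) = 0.01352568  ⇒  α' = 19.38333°
a' = a·cos α / cos α' = 268.6700·cos 19.325°/cos 19.38333° = 268.766100
action lengths: √(r_a1²−r_b1²) = 47.364966, √(r_a2²−r_b2²) = 63.602179
base pitch p_b = π·m·cos α = 11.887985
CR = (47.364966 + 63.602179 − 268.766100·sin 19.38333°)/11.887985 = 1.831028
contact ratio ≈ 1.8310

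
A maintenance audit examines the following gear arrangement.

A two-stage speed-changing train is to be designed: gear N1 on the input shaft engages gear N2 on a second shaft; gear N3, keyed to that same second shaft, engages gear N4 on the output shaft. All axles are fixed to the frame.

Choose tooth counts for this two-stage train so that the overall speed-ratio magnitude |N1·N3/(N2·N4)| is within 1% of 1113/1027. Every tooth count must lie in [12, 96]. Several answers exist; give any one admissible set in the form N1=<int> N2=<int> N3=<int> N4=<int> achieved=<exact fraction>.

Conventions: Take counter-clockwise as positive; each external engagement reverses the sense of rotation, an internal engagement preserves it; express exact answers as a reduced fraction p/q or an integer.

N1=21 N2=13 N3=53 N4=79 achieved=1113/1027

design class (target 1113/1027): fixed-axis compound train
target = 1113/1027 in lowest terms: an exact hit needs N1·N3 = k·1113 and N2·N4 = k·1027 for one integer k, every count in [12, 96]; additionally prefer no 1:1 stage (N1 ≠ N2, N3 ≠ N4)
k = 1: N1·N3 = 1113 = 21·53, N2·N4 = 1027 = 13·79
achieved = 21·53/(13·79) = 1113/1027; |achieved − target| = 0 ≤ 1113/102700 ✓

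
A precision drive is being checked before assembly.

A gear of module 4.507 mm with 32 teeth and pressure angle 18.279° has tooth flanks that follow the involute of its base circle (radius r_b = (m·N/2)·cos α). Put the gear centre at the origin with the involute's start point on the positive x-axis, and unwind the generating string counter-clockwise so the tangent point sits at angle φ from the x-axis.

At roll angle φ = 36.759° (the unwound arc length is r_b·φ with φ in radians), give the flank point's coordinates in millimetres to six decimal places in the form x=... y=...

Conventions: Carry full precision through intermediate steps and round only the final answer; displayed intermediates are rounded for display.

x=81.148010 y=5.782834

recognized (one wheel, involute flank): single-mesh tooth geometry, m = 4.507, N = 32
pitch radius r_p = m·N/2 = 4.507·32/2 = 72.112000
base radius r_b = r_p·cos α = 72.112000·cos 18.279° = 68.473264
roll angle φ = 36.759° = 0.64156558 rad
x = r_b·(cos φ + φ·sin φ) = 81.148010
y = r_b·(sin φ − φ·cos φ) = 5.782834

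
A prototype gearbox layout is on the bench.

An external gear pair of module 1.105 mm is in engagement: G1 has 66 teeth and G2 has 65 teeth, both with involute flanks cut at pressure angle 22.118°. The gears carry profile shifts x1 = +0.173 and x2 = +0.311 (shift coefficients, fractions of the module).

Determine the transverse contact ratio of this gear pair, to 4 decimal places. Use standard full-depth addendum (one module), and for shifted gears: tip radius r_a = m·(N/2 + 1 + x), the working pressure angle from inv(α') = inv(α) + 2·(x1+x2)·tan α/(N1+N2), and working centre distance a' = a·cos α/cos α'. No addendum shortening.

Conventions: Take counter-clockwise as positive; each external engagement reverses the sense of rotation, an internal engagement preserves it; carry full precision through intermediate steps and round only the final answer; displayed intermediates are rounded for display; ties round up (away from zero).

1.6356

class = single-mesh tooth geometry [involute pair 66T × 65T, m = 1.105]
base radii: r_b1 = 33.781555, r_b2 = 33.269713
tip radii: r_a1 = 37.761165, r_a2 = 37.361155
inv(α') = inv(22.118°) + 2·(+0.173+0.311)·tan α/(66+65) = 0.02339517  ⇒  α' = 23.10947°
a' = a·cos α / cos α' = 72.3775·cos 22.118°/cos 23.10947° = 72.901096
action lengths: √(r_a1²−r_b1²) = 16.873415, √(r_a2²−r_b2²) = 16.999473
base pitch p_b = π·m·cos α = 3.215997
CR = (16.873415 + 16.999473 − 72.901096·sin 23.10947°)/3.215997 = 1.635574
contact ratio ≈ 1.6356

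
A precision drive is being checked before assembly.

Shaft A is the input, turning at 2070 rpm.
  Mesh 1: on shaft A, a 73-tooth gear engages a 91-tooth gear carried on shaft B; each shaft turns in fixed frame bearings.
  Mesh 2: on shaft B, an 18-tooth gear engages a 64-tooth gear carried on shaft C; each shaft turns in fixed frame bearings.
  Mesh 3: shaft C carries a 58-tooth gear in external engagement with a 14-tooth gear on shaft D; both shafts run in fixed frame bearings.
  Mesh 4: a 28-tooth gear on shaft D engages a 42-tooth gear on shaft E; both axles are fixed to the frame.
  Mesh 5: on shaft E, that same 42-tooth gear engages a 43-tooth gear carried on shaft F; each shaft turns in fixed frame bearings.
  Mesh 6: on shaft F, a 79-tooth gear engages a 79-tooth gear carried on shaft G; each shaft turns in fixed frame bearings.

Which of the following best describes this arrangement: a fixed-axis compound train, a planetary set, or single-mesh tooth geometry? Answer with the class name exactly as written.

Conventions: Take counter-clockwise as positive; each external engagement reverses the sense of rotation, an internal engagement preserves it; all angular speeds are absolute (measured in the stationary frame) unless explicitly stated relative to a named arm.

fixed-axis compound train

topology: fixed-axis compound train — 6 meshes, A→G
classification: fixed-axis compound train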